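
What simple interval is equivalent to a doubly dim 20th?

doubly diminished 6th

Take out 2 octaves (14 from the number): 20 − 14 = 6.
So a doubly diminished twentieth is 2 octaves plus a doubly diminished sixth. The quality is unchanged.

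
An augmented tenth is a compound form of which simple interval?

Each octave removed subtracts seven from the number: 10 − 7 = 3.
So an augmented tenth is an octave plus an augmented third. The quality is unchanged.

A3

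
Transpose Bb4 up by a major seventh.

A5

Seven letter names up from B: A.
Moving 11 semitones up from Bb4 (the size of a major seventh) reaches A5.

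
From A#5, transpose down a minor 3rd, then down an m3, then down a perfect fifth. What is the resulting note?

G##4

Down a minor third from A#5: F##5 (3 semitones down).
Down a minor third from F##5: D##5 (3 semitones down).
D##5 down a perfect fifth → G##4 (7 semitones).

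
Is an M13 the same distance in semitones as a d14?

Yes

Both span 21 semitones: a major thirteenth and a diminished fourteenth are the same chromatic distance.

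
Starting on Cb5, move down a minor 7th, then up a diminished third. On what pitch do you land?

Fbb4

Down a minor seventh from Cb5: Db4 (10 semitones down).
Up a diminished third from Db4: Fbb4 (2 semitones up).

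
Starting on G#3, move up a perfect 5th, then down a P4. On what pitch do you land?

A#3

Up a perfect fifth from G#3: D#4 (7 semitones up).
D#4 down a perfect fourth → A#3 (5 semitones).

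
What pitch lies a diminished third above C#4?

The third takes the letter from C up to E.
Moving 2 semitones up from C#4 (the size of a diminished third) reaches Eb4.

Eb4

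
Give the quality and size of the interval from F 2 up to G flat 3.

F to G spans two letter names (F-G), plus an octave: a ninth.
At 13 semitones, F2→Gb3 falls one short of a major ninth: minor.
(Equivalently, a compound minor second: a minor second plus an octave.)

m9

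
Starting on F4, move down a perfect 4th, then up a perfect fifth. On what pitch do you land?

F4 down a perfect fourth → C4 (5 semitones).
C4 up a perfect fifth → G4 (7 semitones).

G4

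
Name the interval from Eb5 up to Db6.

E to D spans seven letter names (E-F-G-A-B-C-D): a seventh.
At 10 semitones, Eb5→Db6 falls one short of a major seventh: minor.

minor seventh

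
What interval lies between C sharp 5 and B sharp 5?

major seventh

C to B spans seven letter names (C-D-E-F-G-A-B) — that makes it a seventh of some quality.
C#5 to B#5 is 11 semitones, matching the major seventh exactly, so the quality is major.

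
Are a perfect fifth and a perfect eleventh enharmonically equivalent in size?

No

7 semitones (perfect fifth) vs 17 semitones (perfect eleventh): not equal.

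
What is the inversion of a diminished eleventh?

First reduce the compound diminished eleventh to its simple form, a diminished fourth.
Interval numbers invert to sum to nine: 4 + 5 = 9, so a fourth inverts to a fifth.
And diminished becomes augmented under inversion, so we get an augmented fifth.

augmented fifth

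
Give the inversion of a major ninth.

minor 7th

First reduce the compound major ninth to its simple form, a major second.
Inverted interval numbers add to nine, so a second pairs with a seventh (2 + 7 = 9).
And major becomes minor under inversion, so we get a minor seventh.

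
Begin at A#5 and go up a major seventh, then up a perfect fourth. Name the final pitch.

A major seventh up from A#5 is G##6.
G##6 up a perfect fourth → C##7 (5 semitones).

C##7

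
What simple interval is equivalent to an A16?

Each octave removed subtracts seven from the number: 16 − 14 = 2.
Quality carries through unchanged, so the simple form is an augmented second.

A2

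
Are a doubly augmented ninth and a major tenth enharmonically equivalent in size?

Yes

A doubly augmented ninth = 16 semitones = a major tenth; enharmonically equal.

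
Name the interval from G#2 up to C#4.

perfect eleventh

G to C spans four letter names (G-A-B-C), plus an octave, so the interval is some kind of eleventh.
Counting semitones, G#2→C#4 is 17, which is the perfect eleventh.
(Equivalently, a compound perfect fourth: a perfect fourth plus an octave.)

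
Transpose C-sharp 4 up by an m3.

The third takes the letter from C up to E.
Moving 3 semitones up from C#4 (the size of a minor third) reaches E4.

E 4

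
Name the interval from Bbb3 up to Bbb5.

P15

B to B is the same letter name, plus 2 octaves, so the interval is some kind of fifteenth.
Bbb3 to Bbb5 is 24 semitones, matching the perfect fifteenth exactly, so the quality is perfect.
(Equivalently, a compound perfect octave: a perfect octave plus an octave.)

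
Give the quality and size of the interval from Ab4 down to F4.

m3

Descending from Ab4 to F4 is the same interval as ascending F4 to Ab4.
F to A spans three letter names (F-G-A), so the interval is some kind of third.
A major third would be 4 semitones, but F4 to Ab4 is 3 — one semitone narrower, making it a minor third.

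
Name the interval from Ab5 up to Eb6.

A to E spans five letter names (A-B-C-D-E) — that makes it a fifth of some quality.
The perfect fifth spans 7 semitones, and Ab5 to Eb6 is exactly 7 semitones — so this is a perfect fifth.

P5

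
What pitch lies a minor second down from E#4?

D##4

Two letter names down from E: D.
A minor second is 1 semitone; 1 semitone down from E#4 gives D##4.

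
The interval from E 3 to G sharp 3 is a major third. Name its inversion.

minor sixth

Inverted interval numbers add to nine, so a third pairs with a sixth (3 + 6 = 9).
Quality inverts too: major becomes minor. That makes the inversion a minor sixth.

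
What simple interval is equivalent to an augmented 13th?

augmented sixth

Take out an octave (7 from the number): 13 − 7 = 6.
So an augmented thirteenth is an octave plus an augmented sixth. The quality is unchanged.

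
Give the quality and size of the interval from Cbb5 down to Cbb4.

P8

Descending from Cbb5 to Cbb4 is the same interval as ascending Cbb4 to Cbb5.
C to C is the same letter name, plus an octave: an octave.
Counting semitones, Cbb4→Cbb5 is 12, which is the perfect octave.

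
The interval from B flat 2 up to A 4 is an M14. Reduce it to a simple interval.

M7

Subtracting seven from the interval number removes an octave: 14 − 7 = 7.
Quality carries through unchanged, so the simple form is a major seventh.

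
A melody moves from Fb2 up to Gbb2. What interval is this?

F to G spans two letter names (F-G), so the interval is some kind of second.
Fb2 to Gbb2 is 1 semitone, a half step short of the major second (2), so this is minor.

minor second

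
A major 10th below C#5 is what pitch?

Counting three letter names plus an octave down from C lands on A.
A major tenth is 16 semitones; 16 semitones down from C#5 gives A3.

A3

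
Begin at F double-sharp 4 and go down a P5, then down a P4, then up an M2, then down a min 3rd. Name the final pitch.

E double-sharp 3

A perfect fifth down from F##4 is B#3.
Down a perfect fourth from B#3: F##3 (5 semitones down).
Up a major second from F##3: G##3 (2 semitones up).
G##3 down a minor third → E##3 (3 semitones).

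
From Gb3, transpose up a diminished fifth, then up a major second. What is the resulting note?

Gb3 up a diminished fifth → Dbb4 (6 semitones).
A major second up from Dbb4 is Ebb4.

Ebb4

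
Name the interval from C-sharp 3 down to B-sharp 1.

Descending from C#3 to B#1 is the same interval as ascending B#1 to C#3.
B to C spans two letter names (B-C), plus an octave: a ninth.
At 13 semitones, B#1→C#3 falls one short of a major ninth: minor.
(Equivalently, a compound minor second: a minor second plus an octave.)

m9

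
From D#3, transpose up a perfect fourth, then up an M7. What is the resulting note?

D#3 up a perfect fourth → G#3 (5 semitones).
Up a major seventh from G#3: F##4 (11 semitones up).

F##4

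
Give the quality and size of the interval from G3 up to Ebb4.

diminished sixth

G to E spans six letter names (G-A-B-C-D-E), so the interval is some kind of sixth.
The major sixth is 9 semitones; here we have 7, two semitones narrower: diminished.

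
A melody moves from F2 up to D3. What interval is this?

M6

F to D spans six letter names (F-G-A-B-C-D), so the interval is some kind of sixth.
The major sixth spans 9 semitones, and F2 to D3 is exactly 9 semitones — so this is a major sixth.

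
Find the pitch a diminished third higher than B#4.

Three letter names up from B: D.
A diminished third spans 2 semitones, so from B#4 the target pitch is D5.

D5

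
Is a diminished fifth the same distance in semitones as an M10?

6 semitones (diminished fifth) vs 16 semitones (major tenth): not equal.

No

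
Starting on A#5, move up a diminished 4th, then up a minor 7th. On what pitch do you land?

Up a diminished fourth from A#5: D6 (4 semitones up).
D6 up a minor seventh → C7 (10 semitones).

C7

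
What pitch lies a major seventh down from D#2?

E1

The seventh takes the letter from D down to E.
A major seventh is 11 semitones; 11 semitones down from D#2 gives E1.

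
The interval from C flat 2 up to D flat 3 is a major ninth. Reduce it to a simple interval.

major second

Subtracting seven from the interval number removes an octave: 9 − 7 = 2.
That makes a major ninth a compound major second — an octave plus a major second.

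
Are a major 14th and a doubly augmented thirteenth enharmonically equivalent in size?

Both span 23 semitones: a major fourteenth and a doubly augmented thirteenth are the same chromatic distance.

Yes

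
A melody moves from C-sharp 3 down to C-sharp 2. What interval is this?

Descending from C#3 to C#2 is the same interval as ascending C#2 to C#3.
C to C is the same letter name, plus an octave: an octave.
The perfect octave spans 12 semitones, and C#2 to C#3 is exactly 12 semitones — so this is a perfect octave.

P8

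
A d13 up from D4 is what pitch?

Counting six letter names plus an octave up from D lands on B.
A diminished thirteenth is 19 semitones; 19 semitones up from D4 gives Bbb5.

Bbb5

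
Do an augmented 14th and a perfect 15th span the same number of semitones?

Yes

An augmented fourteenth spans 24 semitones, and a perfect fifteenth also spans 24 semitones — they're enharmonic.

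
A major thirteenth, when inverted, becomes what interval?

minor 3rd

First reduce the compound major thirteenth to its simple form, a major sixth.
Inverted interval numbers add to nine, so a sixth pairs with a third (6 + 3 = 9).
Quality inverts too: major becomes minor. That makes the inversion a minor third.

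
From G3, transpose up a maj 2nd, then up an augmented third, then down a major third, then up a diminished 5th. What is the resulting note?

Up a major second from G3: A3 (2 semitones up).
A3 up an augmented third → C##4 (5 semitones).
C##4 down a major third → A#3 (4 semitones).
A diminished fifth up from A#3 is E4.

E4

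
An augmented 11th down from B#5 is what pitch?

F#4

The eleventh's letter: B down four letter names plus an octave → F.
Moving 18 semitones down from B#5 (the size of an augmented eleventh) reaches F#4.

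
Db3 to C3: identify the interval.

Descending from Db3 to C3 is the same interval as ascending C3 to Db3.
C to D spans two letter names (C-D): a second.
A major second would be 2 semitones, but C3 to Db3 is 1 — one semitone narrower, making it a minor second.

m2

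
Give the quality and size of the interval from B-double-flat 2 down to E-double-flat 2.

Descending from Bbb2 to Ebb2 is the same interval as ascending Ebb2 to Bbb2.
E to B spans five letter names (E-F-G-A-B) — that makes it a fifth of some quality.
The perfect fifth spans 7 semitones, and Ebb2 to Bbb2 is exactly 7 semitones — so this is a perfect fifth.

perfect 5th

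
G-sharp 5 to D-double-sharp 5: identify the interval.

Descending from G#5 to D##5 is the same interval as ascending D##5 to G#5.
D to G spans four letter names (D-E-F-G): a fourth.
A perfect fourth would be 5 semitones; D##5 to G#5 is 4, one semitone narrower, so the interval is diminished.

diminished fourth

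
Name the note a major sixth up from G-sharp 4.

Counting six letter names up from G lands on E.
Moving 9 semitones up from G#4 (the size of a major sixth) reaches E#5.

E-sharp 5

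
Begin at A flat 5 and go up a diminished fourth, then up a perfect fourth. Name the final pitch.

G double-flat 6

Up a diminished fourth from Ab5: Dbb6 (4 semitones up).
Up a perfect fourth from Dbb6: Gbb6 (5 semitones up).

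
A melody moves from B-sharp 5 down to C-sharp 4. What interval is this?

Descending from B#5 to C#4 is the same interval as ascending C#4 to B#5.
C to B spans seven letter names (C-D-E-F-G-A-B), plus an octave, so the interval is some kind of fourteenth.
The major fourteenth spans 23 semitones, and C#4 to B#5 is exactly 23 semitones — so this is a major fourteenth.
(Equivalently, a compound major seventh: a major seventh plus an octave.)

M14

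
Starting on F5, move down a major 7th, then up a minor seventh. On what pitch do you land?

Fb5

F5 down a major seventh → Gb4 (11 semitones).
A minor seventh up from Gb4 is Fb5.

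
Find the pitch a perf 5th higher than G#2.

Counting five letter names up from G lands on D.
A perfect fifth is 7 semitones; 7 semitones up from G#2 gives D#3.

D#3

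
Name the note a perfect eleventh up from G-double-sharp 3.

Four letters up from G (plus an octave) reaches C.
Moving 17 semitones up from G##3 (the size of a perfect eleventh) reaches C##5.

C-double-sharp 5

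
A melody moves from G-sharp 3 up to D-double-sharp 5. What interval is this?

augmented twelfth

G to D spans five letter names (G-A-B-C-D), plus an octave, so the interval is some kind of twelfth.
The perfect twelfth is 19 semitones; here we have 20, one semitone wider: augmented.
(Equivalently, a compound augmented fifth: an augmented fifth plus an octave.)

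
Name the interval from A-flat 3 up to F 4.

A to F spans six letter names (A-B-C-D-E-F) — that makes it a sixth of some quality.
Ab3 to F4 is 9 semitones, matching the major sixth exactly, so the quality is major.

major sixth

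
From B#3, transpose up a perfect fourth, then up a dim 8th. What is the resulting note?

B#3 up a perfect fourth → E#4 (5 semitones).
E#4 up a diminished octave → E5 (11 semitones).

E5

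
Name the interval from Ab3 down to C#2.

diminished thirteenth

Descending from Ab3 to C#2 is the same interval as ascending C#2 to Ab3.
C to A spans six letter names (C-D-E-F-G-A), plus an octave, so the interval is some kind of thirteenth.
C#2 to Ab3 spans 19 semitones — two semitones narrower than the major thirteenth (21) — giving a diminished thirteenth.
(Equivalently, a compound diminished sixth: a diminished sixth plus an octave.)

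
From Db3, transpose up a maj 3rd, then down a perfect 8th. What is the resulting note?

Up a major third from Db3: F3 (4 semitones up).
Down a perfect octave from F3: F2 (12 semitones down).

F2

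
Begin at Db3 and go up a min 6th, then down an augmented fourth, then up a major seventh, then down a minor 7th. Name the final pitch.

A minor sixth up from Db3 is Bbb3.
Bbb3 down an augmented fourth → Fbb3 (6 semitones).
Fbb3 up a major seventh → Ebb4 (11 semitones).
Down a minor seventh from Ebb4: Fb3 (10 semitones down).

Fb3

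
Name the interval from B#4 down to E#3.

perfect twelfth

Descending from B#4 to E#3 is the same interval as ascending E#3 to B#4.
E to B spans five letter names (E-F-G-A-B), plus an octave: a twelfth.
The perfect twelfth spans 19 semitones, and E#3 to B#4 is exactly 19 semitones — so this is a perfect twelfth.
(Equivalently, a compound perfect fifth: a perfect fifth plus an octave.)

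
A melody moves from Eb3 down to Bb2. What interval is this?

Descending from Eb3 to Bb2 is the same interval as ascending Bb2 to Eb3.
B to E spans four letter names (B-C-D-E) — that makes it a fourth of some quality.
Counting semitones, Bb2→Eb3 is 5, which is the perfect fourth.

perfect fourth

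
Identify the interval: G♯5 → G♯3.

Descending from G#5 to G#3 is the same interval as ascending G#3 to G#5.
G to G is the same letter name, plus 2 octaves: a fifteenth.
The perfect fifteenth spans 24 semitones, and G#3 to G#5 is exactly 24 semitones — so this is a perfect fifteenth.
(Equivalently, a compound perfect octave: a perfect octave plus an octave.)

P15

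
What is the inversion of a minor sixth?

M3

Interval numbers invert to sum to nine: 6 + 3 = 9, so a sixth inverts to a third.
Quality inverts too: minor becomes major. That makes the inversion a major third.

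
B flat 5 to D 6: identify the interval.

major 3rd

B to D spans three letter names (B-C-D) — that makes it a third of some quality.
Counting semitones, Bb5→D6 is 4, which is the major third.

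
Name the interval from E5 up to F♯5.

E to F spans two letter names (E-F) — that makes it a second of some quality.
E5 to F#5 is 2 semitones, matching the major second exactly, so the quality is major.

major second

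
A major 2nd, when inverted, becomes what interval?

minor seventh

Interval numbers invert to sum to nine: 2 + 7 = 9, so a second inverts to a seventh.
The quality also flips — major becomes minor — giving a minor seventh.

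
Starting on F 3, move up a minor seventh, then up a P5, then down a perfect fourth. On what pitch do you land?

F3 up a minor seventh → Eb4 (10 semitones).
Eb4 up a perfect fifth → Bb4 (7 semitones).
Down a perfect fourth from Bb4: F4 (5 semitones down).

F 4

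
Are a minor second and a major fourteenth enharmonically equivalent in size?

No

A minor second is 1 semitone but a major fourteenth is 23 semitones — different sizes.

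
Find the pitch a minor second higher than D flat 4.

Two letter names up from D: E.
Moving 1 semitone up from Db4 (the size of a minor second) reaches Ebb4.

E double-flat 4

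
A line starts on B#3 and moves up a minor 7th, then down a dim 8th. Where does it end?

A minor seventh up from B#3 is A#4.
A#4 down a diminished octave → A##3 (11 semitones).

A##3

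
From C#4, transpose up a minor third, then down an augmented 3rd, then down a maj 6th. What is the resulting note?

Up a minor third from C#4: E4 (3 semitones up).
E4 down an augmented third → Cb4 (5 semitones).
Cb4 down a major sixth → Ebb3 (9 semitones).

Ebb3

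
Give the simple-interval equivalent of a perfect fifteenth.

perfect 8th

Take out an octave (7 from the number): 15 − 7 = 8.
So a perfect fifteenth is an octave plus a perfect octave. The quality is unchanged.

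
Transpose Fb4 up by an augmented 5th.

C5

Counting five letter names up from F lands on C.
An augmented fifth spans 8 semitones, so from Fb4 the target pitch is C5.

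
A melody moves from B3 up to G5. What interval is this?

m13

B to G spans six letter names (B-C-D-E-F-G), plus an octave, so the interval is some kind of thirteenth.
At 20 semitones, B3→G5 falls one short of a major thirteenth: minor.
(Equivalently, a compound minor sixth: a minor sixth plus an octave.)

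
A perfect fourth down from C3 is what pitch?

G2

Counting four letter names down from C lands on G.
A perfect fourth spans 5 semitones, so from C3 the target pitch is G2.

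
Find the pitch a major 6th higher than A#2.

Six letter names up from A: F.
Moving 9 semitones up from A#2 (the size of a major sixth) reaches F##3.

F##3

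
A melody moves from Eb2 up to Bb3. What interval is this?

E to B spans five letter names (E-F-G-A-B), plus an octave: a twelfth.
Counting semitones, Eb2→Bb3 is 19, which is the perfect twelfth.
(Equivalently, a compound perfect fifth: a perfect fifth plus an octave.)

perfect 12th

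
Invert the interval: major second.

Interval numbers invert to sum to nine: 2 + 7 = 9, so a second inverts to a seventh.
Quality inverts too: major becomes minor. That makes the inversion a minor seventh.

minor 7th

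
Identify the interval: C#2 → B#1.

minor second

Descending from C#2 to B#1 is the same interval as ascending B#1 to C#2.
B to C spans two letter names (B-C): a second.
B#1 to C#2 is 1 semitone, a half step short of the major second (2), so this is minor.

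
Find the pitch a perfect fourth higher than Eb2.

Counting four letter names up from E lands on A.
A perfect fourth spans 5 semitones, so from Eb2 the target pitch is Ab2.

Ab2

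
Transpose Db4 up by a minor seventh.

The seventh takes the letter from D up to C.
A minor seventh is 10 semitones; 10 semitones up from Db4 gives Cb5.

Cb5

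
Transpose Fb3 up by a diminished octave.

The letter stays F (same as the start), shifted an octave up.
A diminished octave is 11 semitones; 11 semitones up from Fb3 gives Fbb4.

Fbb4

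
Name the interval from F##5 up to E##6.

M7

F to E spans seven letter names (F-G-A-B-C-D-E), so the interval is some kind of seventh.
Counting semitones, F##5→E##6 is 11, which is the major seventh.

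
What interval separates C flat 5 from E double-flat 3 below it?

Descending from Cb5 to Ebb3 is the same interval as ascending Ebb3 to Cb5.
E to C spans six letter names (E-F-G-A-B-C), plus an octave: a thirteenth.
The major thirteenth spans 21 semitones, and Ebb3 to Cb5 is exactly 21 semitones — so this is a major thirteenth.
(Equivalently, a compound major sixth: a major sixth plus an octave.)

major thirteenth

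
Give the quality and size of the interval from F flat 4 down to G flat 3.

Descending from Fb4 to Gb3 is the same interval as ascending Gb3 to Fb4.
G to F spans seven letter names (G-A-B-C-D-E-F) — that makes it a seventh of some quality.
A major seventh would be 11 semitones, but Gb3 to Fb4 is 10 — one semitone narrower, making it a minor seventh.

minor seventh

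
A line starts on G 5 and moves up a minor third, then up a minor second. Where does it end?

G5 up a minor third → Bb5 (3 semitones).
A minor second up from Bb5 is Cb6.

C flat 6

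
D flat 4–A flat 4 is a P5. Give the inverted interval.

P4

The rule of nine gives the new number: 9 − 5 = 4, so a fifth becomes a fourth.
The quality also flips — perfect stays perfect — giving a perfect fourth.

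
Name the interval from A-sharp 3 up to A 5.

A to A is the same letter name, plus 2 octaves — that makes it a fifteenth of some quality.
The perfect fifteenth is 24 semitones; here we have 23, one semitone narrower: diminished.
(Equivalently, a compound diminished octave: a diminished octave plus an octave.)

diminished fifteenth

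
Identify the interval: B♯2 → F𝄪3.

perfect fifth

B to F spans five letter names (B-C-D-E-F) — that makes it a fifth of some quality.
B#2 to F##3 is 7 semitones, matching the perfect fifth exactly, so the quality is perfect.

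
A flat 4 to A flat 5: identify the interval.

perfect octave

A to A is the same letter name, plus an octave: an octave.
Counting semitones, Ab4→Ab5 is 12, which is the perfect octave.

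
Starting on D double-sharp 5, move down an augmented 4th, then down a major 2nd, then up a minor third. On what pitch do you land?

Down an augmented fourth from D##5: A#4 (6 semitones down).
A major second down from A#4 is G#4.
G#4 up a minor third → B4 (3 semitones).

B 4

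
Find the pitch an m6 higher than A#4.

Counting six letter names up from A lands on F.
A minor sixth spans 8 semitones, so from A#4 the target pitch is F#5.

F#5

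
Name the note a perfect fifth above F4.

Counting five letter names up from F lands on C.
Moving 7 semitones up from F4 (the size of a perfect fifth) reaches C5.

C5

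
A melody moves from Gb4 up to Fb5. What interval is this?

G to F spans seven letter names (G-A-B-C-D-E-F), so the interval is some kind of seventh.
A major seventh would be 11 semitones, but Gb4 to Fb5 is 10 — one semitone narrower, making it a minor seventh.

m7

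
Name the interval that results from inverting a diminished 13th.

First reduce the compound diminished thirteenth to its simple form, a diminished sixth.
Inverted interval numbers add to nine, so a sixth pairs with a third (6 + 3 = 9).
And diminished becomes augmented under inversion, so we get an augmented third.

augmented third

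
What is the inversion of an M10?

First reduce the compound major tenth to its simple form, a major third.
The rule of nine gives the new number: 9 − 3 = 6, so a third becomes a sixth.
And major becomes minor under inversion, so we get a minor sixth.

m6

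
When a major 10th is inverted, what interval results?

minor sixth

First reduce the compound major tenth to its simple form, a major third.
Interval numbers invert to sum to nine: 3 + 6 = 9, so a third inverts to a sixth.
The quality also flips — major becomes minor — giving a minor sixth.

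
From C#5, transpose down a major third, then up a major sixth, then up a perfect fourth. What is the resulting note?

Down a major third from C#5: A4 (4 semitones down).
A major sixth up from A4 is F#5.
A perfect fourth up from F#5 is B5.

B5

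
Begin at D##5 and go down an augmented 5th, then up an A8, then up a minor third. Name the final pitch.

An augmented fifth down from D##5 is G#4.
G#4 up an augmented octave → G##5 (13 semitones).
A minor third up from G##5 is B#5.

B#5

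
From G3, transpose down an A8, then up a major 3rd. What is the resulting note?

Bb2

An augmented octave down from G3 is Gb2.
Up a major third from Gb2: Bb2 (4 semitones up).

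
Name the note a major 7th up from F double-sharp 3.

Seven letter names up from F: E.
Moving 11 semitones up from F##3 (the size of a major seventh) reaches E##4.

E double-sharp 4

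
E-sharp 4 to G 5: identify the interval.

E to G spans three letter names (E-F-G), plus an octave — that makes it a tenth of some quality.
A major tenth would be 16 semitones; E#4 to G5 is 14, two semitones narrower, so the interval is diminished.
(Equivalently, a compound diminished third: a diminished third plus an octave.)

d10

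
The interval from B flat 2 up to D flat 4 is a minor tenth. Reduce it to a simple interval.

Subtracting seven from the interval number removes an octave: 10 − 7 = 3.
That makes a minor tenth a compound minor third — an octave plus a minor third.

minor 3rd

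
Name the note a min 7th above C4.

The seventh takes the letter from C up to B.
A minor seventh spans 10 semitones, so from C4 the target pitch is Bb4.

Bb4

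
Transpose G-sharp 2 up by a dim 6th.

Counting six letter names up from G lands on E.
A diminished sixth spans 7 semitones, so from G#2 the target pitch is Eb3.

E-flat 3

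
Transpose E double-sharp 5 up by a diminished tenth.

Counting three letter names plus an octave up from E lands on G.
Moving 14 semitones up from E##5 (the size of a diminished tenth) reaches G#6.

G sharp 6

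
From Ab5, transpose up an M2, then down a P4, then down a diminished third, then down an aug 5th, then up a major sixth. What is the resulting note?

E5

Up a major second from Ab5: Bb5 (2 semitones up).
Down a perfect fourth from Bb5: F5 (5 semitones down).
F5 down a diminished third → D#5 (2 semitones).
D#5 down an augmented fifth → G4 (8 semitones).
G4 up a major sixth → E5 (9 semitones).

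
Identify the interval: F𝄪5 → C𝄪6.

F to C spans five letter names (F-G-A-B-C): a fifth.
Counting semitones, F##5→C##6 is 7, which is the perfect fifth.

perfect fifth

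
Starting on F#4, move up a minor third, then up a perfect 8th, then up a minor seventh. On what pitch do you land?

A minor third up from F#4 is A4.
A4 up a perfect octave → A5 (12 semitones).
A5 up a minor seventh → G6 (10 semitones).

G6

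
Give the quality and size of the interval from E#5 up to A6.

diminished eleventh

E to A spans four letter names (E-F-G-A), plus an octave: an eleventh.
A perfect eleventh would be 17 semitones; E#5 to A6 is 16, one semitone narrower, so the interval is diminished.
(Equivalently, a compound diminished fourth: a diminished fourth plus an octave.)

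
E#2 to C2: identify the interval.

Descending from E#2 to C2 is the same interval as ascending C2 to E#2.
C to E spans three letter names (C-D-E) — that makes it a third of some quality.
C2 to E#2 spans 5 semitones — one semitone wider than the major third (4) — giving an augmented third.

A3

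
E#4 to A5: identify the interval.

E to A spans four letter names (E-F-G-A), plus an octave — that makes it an eleventh of some quality.
E#4 to A5 spans 16 semitones — one semitone narrower than the perfect eleventh (17) — giving a diminished eleventh.
(Equivalently, a compound diminished fourth: a diminished fourth plus an octave.)

diminished eleventh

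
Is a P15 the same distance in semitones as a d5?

A perfect fifteenth spans 24 semitones; a diminished fifth spans 6 semitones. They differ by 18.

No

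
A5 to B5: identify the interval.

major second

A to B spans two letter names (A-B) — that makes it a second of some quality.
Counting semitones, A5→B5 is 2, which is the major second.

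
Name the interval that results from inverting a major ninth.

First reduce the compound major ninth to its simple form, a major second.
Interval numbers invert to sum to nine: 2 + 7 = 9, so a second inverts to a seventh.
Quality inverts too: major becomes minor. That makes the inversion a minor seventh.

m7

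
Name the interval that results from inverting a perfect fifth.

perfect fourth

The rule of nine gives the new number: 9 − 5 = 4, so a fifth becomes a fourth.
Quality inverts too: perfect stays perfect. That makes the inversion a perfect fourth.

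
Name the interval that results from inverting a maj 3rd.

Inverted interval numbers add to nine, so a third pairs with a sixth (3 + 6 = 9).
Quality inverts too: major becomes minor. That makes the inversion a minor sixth.

minor 6th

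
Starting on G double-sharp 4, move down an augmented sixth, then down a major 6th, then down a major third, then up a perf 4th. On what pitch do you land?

Down an augmented sixth from G##4: B3 (10 semitones down).
B3 down a major sixth → D3 (9 semitones).
Down a major third from D3: Bb2 (4 semitones down).
Bb2 up a perfect fourth → Eb3 (5 semitones).

E flat 3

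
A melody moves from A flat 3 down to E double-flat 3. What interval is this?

augmented 4th

Descending from Ab3 to Ebb3 is the same interval as ascending Ebb3 to Ab3.
E to A spans four letter names (E-F-G-A): a fourth.
Ebb3 to Ab3 spans 6 semitones — one semitone wider than the perfect fourth (5) — giving an augmented fourth.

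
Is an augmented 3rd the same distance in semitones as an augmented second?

No

An augmented third is 5 semitones but an augmented second is 3 semitones — different sizes.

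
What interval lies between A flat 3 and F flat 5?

A to F spans six letter names (A-B-C-D-E-F), plus an octave — that makes it a thirteenth of some quality.
A major thirteenth would be 21 semitones, but Ab3 to Fb5 is 20 — one semitone narrower, making it a minor thirteenth.
(Equivalently, a compound minor sixth: a minor sixth plus an octave.)

minor thirteenth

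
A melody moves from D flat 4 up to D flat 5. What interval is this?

perfect 8th

D to D is the same letter name, plus an octave, so the interval is some kind of octave.
Counting semitones, Db4→Db5 is 12, which is the perfect octave.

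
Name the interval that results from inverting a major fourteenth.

First reduce the compound major fourteenth to its simple form, a major seventh.
Inverted interval numbers add to nine, so a seventh pairs with a second (7 + 2 = 9).
The quality also flips — major becomes minor — giving a minor second.

m2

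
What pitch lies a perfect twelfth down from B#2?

The twelfth's letter: B down five letter names plus an octave → E.
A perfect twelfth is 19 semitones; 19 semitones down from B#2 gives E#1.

E#1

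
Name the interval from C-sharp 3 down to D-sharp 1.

Descending from C#3 to D#1 is the same interval as ascending D#1 to C#3.
D to C spans seven letter names (D-E-F-G-A-B-C), plus an octave, so the interval is some kind of fourteenth.
A major fourteenth would be 23 semitones, but D#1 to C#3 is 22 — one semitone narrower, making it a minor fourteenth.
(Equivalently, a compound minor seventh: a minor seventh plus an octave.)

minor 14th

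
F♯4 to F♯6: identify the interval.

P15

F to F is the same letter name, plus 2 octaves, so the interval is some kind of fifteenth.
The perfect fifteenth spans 24 semitones, and F#4 to F#6 is exactly 24 semitones — so this is a perfect fifteenth.
(Equivalently, a compound perfect octave: a perfect octave plus an octave.)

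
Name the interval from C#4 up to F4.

diminished fourth

C to F spans four letter names (C-D-E-F), so the interval is some kind of fourth.
C#4 to F4 spans 4 semitones — one semitone narrower than the perfect fourth (5) — giving a diminished fourth.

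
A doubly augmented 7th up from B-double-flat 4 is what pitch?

Seven letter names up from B: A.
Moving 13 semitones up from Bbb4 (the size of a doubly augmented seventh) reaches A#5.

A-sharp 5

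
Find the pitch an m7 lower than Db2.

The seventh takes the letter from D down to E.
A minor seventh spans 10 semitones, so from Db2 the target pitch is Eb1.

Eb1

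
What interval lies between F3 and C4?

F to C spans five letter names (F-G-A-B-C), so the interval is some kind of fifth.
Counting semitones, F3→C4 is 7, which is the perfect fifth.

P5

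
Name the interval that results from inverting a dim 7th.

Interval numbers invert to sum to nine: 7 + 2 = 9, so a seventh inverts to a second.
And diminished becomes augmented under inversion, so we get an augmented second.

A2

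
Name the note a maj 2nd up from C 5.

The second takes the letter from C up to D.
Moving 2 semitones up from C5 (the size of a major second) reaches D5.

D 5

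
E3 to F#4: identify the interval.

major ninth

E to F spans two letter names (E-F), plus an octave, so the interval is some kind of ninth.
The major ninth spans 14 semitones, and E3 to F#4 is exactly 14 semitones — so this is a major ninth.
(Equivalently, a compound major second: a major second plus an octave.)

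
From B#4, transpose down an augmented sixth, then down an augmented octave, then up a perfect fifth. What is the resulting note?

Ab3

B#4 down an augmented sixth → D4 (10 semitones).
An augmented octave down from D4 is Db3.
Db3 up a perfect fifth → Ab3 (7 semitones).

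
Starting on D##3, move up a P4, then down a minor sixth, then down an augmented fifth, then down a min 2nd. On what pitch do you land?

D##3 up a perfect fourth → G##3 (5 semitones).
A minor sixth down from G##3 is B##2.
Down an augmented fifth from B##2: E#2 (8 semitones down).
E#2 down a minor second → D##2 (1 semitone).

D##2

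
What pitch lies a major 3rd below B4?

G4

Counting three letter names down from B lands on G.
A major third is 4 semitones; 4 semitones down from B4 gives G4.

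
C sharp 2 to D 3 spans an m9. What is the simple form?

m2

Each octave removed subtracts seven from the number: 9 − 7 = 2.
So a minor ninth is an octave plus a minor second. The quality is unchanged.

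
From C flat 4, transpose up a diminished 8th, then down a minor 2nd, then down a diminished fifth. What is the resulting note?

E flat 4

A diminished octave up from Cb4 is Cbb5.
Cbb5 down a minor second → Bbb4 (1 semitone).
A diminished fifth down from Bbb4 is Eb4.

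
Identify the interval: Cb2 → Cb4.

perfect 15th

C to C is the same letter name, plus 2 octaves: a fifteenth.
Cb2 to Cb4 is 24 semitones, matching the perfect fifteenth exactly, so the quality is perfect.
(Equivalently, a compound perfect octave: a perfect octave plus an octave.)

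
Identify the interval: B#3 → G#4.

B to G spans six letter names (B-C-D-E-F-G): a sixth.
B#3 to G#4 is 8 semitones, a half step short of the major sixth (9), so this is minor.

minor sixth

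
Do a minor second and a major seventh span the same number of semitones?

No

A minor second is 1 semitone but a major seventh is 11 semitones — different sizes.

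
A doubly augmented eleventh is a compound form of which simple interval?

AA4

Each octave removed subtracts seven from the number: 11 − 7 = 4.
That makes a doubly augmented eleventh a compound doubly augmented fourth — an octave plus a doubly augmented fourth.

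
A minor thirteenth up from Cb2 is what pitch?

Abb3

The thirteenth's letter: C up six letter names plus an octave → A.
Moving 20 semitones up from Cb2 (the size of a minor thirteenth) reaches Abb3.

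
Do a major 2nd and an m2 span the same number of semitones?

No

2 semitones (major second) vs 1 semitone (minor second): not equal.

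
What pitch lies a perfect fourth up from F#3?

Counting four letter names up from F lands on B.
A perfect fourth is 5 semitones; 5 semitones up from F#3 gives B3.

B3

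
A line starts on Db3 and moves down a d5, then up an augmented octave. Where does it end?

Db3 down a diminished fifth → G2 (6 semitones).
G2 up an augmented octave → G#3 (13 semitones).

G#3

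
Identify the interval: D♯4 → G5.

D to G spans four letter names (D-E-F-G), plus an octave, so the interval is some kind of eleventh.
A perfect eleventh would be 17 semitones; D#4 to G5 is 16, one semitone narrower, so the interval is diminished.
(Equivalently, a compound diminished fourth: a diminished fourth plus an octave.)

diminished eleventh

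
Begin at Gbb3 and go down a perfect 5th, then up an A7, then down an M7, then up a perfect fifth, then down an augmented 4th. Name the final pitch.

Dbb3

Gbb3 down a perfect fifth → Cbb3 (7 semitones).
An augmented seventh up from Cbb3 is Bb3.
Bb3 down a major seventh → Cb3 (11 semitones).
A perfect fifth up from Cb3 is Gb3.
An augmented fourth down from Gb3 is Dbb3.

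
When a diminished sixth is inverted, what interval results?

Inverted interval numbers add to nine, so a sixth pairs with a third (6 + 3 = 9).
The quality also flips — diminished becomes augmented — giving an augmented third.

A3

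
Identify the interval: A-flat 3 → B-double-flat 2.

Descending from Ab3 to Bbb2 is the same interval as ascending Bbb2 to Ab3.
B to A spans seven letter names (B-C-D-E-F-G-A) — that makes it a seventh of some quality.
The major seventh spans 11 semitones, and Bbb2 to Ab3 is exactly 11 semitones — so this is a major seventh.

major seventh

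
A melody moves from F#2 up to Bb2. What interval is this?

F to B spans four letter names (F-G-A-B), so the interval is some kind of fourth.
F#2 to Bb2 spans 4 semitones — one semitone narrower than the perfect fourth (5) — giving a diminished fourth.

diminished fourth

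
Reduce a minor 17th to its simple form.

Take out 2 octaves (14 from the number): 17 − 14 = 3.
So a minor seventeenth is 2 octaves plus a minor third. The quality is unchanged.

minor 3rd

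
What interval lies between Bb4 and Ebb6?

diminished 11th

B to E spans four letter names (B-C-D-E), plus an octave — that makes it an eleventh of some quality.
Bb4 to Ebb6 spans 16 semitones — one semitone narrower than the perfect eleventh (17) — giving a diminished eleventh.
(Equivalently, a compound diminished fourth: a diminished fourth plus an octave.)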